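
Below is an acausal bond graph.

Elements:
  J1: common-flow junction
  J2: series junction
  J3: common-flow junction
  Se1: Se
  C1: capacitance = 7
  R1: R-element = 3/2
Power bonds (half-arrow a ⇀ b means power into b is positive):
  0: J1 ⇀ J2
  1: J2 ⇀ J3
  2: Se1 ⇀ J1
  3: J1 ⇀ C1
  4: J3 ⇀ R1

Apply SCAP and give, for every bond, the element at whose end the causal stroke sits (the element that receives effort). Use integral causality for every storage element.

β2 stroke at J1  (Se1 (Se) sets effort on bond)
β3 stroke at J1  (C1 integral (e out))
β0 stroke at J2  (closing 1-jn rule on J1)
β1 stroke at J3  (only one flow-in slot at J2)
β4 stroke at R1  (only one flow-in slot at J3)

b0 |J2
b1 |J3
b2 |J1
b3 |J1
b4 |R1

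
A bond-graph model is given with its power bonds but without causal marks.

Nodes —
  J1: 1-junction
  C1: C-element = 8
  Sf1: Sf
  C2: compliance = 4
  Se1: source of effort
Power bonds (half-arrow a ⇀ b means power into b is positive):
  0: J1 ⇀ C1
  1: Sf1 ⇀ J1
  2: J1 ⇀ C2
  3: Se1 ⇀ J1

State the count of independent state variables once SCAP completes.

b1 →Sf1  (Sf1 (Sf) sets flow on bond)
b3 →J1  (source Se1 imposes e)
b0 →J1  (J1 flow already set via bond 1)
b2 →J1  (common-f at J1 fixed by 1)

2  (C1, C2 all integral)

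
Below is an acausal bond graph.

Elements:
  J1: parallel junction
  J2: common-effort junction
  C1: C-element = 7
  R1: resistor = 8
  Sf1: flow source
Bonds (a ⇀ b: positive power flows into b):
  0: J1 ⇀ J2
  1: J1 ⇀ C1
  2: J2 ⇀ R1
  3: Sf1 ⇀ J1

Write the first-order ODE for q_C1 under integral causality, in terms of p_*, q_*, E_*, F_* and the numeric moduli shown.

dq_C1/dt = F_Sf1 - q_C1/56

b3 stroke→Sf1  (Sf1: flow source, stroke at near end)
b1 stroke→J1  (prefer integral on C1)
b0 stroke→J2  (0-jn J1 has e-setter on 1)
b2 stroke→R1  (0-jn J2 has e-setter on 0)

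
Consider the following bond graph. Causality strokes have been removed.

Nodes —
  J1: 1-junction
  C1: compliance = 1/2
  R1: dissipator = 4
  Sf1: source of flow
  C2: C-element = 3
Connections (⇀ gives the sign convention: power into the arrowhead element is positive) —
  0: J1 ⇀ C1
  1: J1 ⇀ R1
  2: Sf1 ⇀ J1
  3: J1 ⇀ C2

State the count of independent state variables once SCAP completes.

2  (C1, C2 all integral)

β2 stroke→Sf1  (Sf1: flow source, stroke at near end)
β0 stroke→J1  (1-jn J1 has f-setter on 2)
β1 stroke→J1  (common-f at J1 fixed by 2)
β3 stroke→J1  (J1 flow already set via bond 2)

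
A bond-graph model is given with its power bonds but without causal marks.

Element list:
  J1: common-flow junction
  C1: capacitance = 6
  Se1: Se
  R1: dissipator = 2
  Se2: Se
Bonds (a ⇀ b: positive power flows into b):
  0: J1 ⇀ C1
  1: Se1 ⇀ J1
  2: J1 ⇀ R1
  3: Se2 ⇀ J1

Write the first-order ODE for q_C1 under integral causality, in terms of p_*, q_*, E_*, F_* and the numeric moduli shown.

#1 |J1  (Se1 (Se) sets effort on bond)
#3 |J1  (Se2: effort source, stroke at far end)
#0 |J1  (C1 integral (e out))
#2 |R1  (closing 1-jn rule on J1)

dq_C1/dt = E_Se1/2 + E_Se2/2 - q_C1/12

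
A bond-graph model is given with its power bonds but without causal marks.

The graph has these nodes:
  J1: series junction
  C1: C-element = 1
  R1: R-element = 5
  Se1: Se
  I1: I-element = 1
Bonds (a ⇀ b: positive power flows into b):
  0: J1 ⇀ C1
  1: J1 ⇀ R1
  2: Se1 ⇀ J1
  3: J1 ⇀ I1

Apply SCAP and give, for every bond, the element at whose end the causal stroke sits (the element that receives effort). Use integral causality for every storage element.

bond 0 stroke at J1
bond 1 stroke at J1
bond 2 stroke at J1
bond 3 stroke at I1

bond 2 stroke→J1  (Se1 (Se) sets effort on bond)
bond 0 stroke→J1  (C1 outputs effort q/C1)
bond 3 stroke→I1  (I1: I, integral causality)
bond 1 stroke→J1  (1-jn J1 has f-setter on 3)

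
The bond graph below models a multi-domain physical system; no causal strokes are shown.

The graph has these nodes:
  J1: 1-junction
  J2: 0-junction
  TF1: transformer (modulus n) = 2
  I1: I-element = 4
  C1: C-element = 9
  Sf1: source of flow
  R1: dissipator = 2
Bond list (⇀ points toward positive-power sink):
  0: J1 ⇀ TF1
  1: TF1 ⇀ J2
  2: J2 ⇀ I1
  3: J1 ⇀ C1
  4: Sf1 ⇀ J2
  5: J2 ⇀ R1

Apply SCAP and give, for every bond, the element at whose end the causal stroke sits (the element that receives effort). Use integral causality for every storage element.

β0 stroke→TF1
β1 stroke→J2
β2 stroke→I1
β3 stroke→J1
β4 stroke→Sf1
β5 stroke→R1

b4 stroke at Sf1  (Sf1 fixes flow; stroke at Sf1)
b2 stroke at I1  (I1 outputs flow p/I1)
b3 stroke at J1  (C1 outputs effort q/C1)
b0 stroke at TF1  (J1 needs exactly one f-in)
b1 stroke at J2  (TF1: transformer flips bond 0)
b5 stroke at R1  (0-jn J2 has e-setter on 1)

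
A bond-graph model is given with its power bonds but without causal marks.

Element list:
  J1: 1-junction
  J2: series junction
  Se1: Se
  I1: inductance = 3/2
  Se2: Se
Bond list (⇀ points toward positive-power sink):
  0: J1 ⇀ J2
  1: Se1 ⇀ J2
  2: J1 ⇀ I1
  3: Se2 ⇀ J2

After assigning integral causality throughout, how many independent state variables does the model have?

bond 1 →J2  (Se1: effort source, stroke at far end)
bond 3 →J2  (Se2 fixes effort; stroke away)
bond 0 →J1  (J2: last free bond brings flow in)
bond 2 →I1  (J1: last free bond brings flow in)

1  (I1 all integral)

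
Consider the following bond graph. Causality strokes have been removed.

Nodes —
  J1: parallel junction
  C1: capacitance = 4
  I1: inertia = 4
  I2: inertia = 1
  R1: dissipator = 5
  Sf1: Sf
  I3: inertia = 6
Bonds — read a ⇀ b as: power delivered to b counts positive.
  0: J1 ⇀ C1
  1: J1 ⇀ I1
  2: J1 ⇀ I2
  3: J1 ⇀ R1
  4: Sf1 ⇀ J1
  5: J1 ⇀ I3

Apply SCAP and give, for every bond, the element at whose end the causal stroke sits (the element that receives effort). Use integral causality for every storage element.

bond 4 stroke→Sf1  (Sf1: flow source, stroke at near end)
bond 0 stroke→J1  (C1: C, integral causality)
bond 1 stroke→I1  (common-e at J1 fixed by 0)
bond 2 stroke→I2  (0-jn J1 has e-setter on 0)
bond 3 stroke→R1  (J1: bond 0 brought effort, rest push out)
bond 5 stroke→I3  (J1: bond 0 brought effort, rest push out)

#0 |J1
#1 |I1
#2 |I2
#3 |R1
#4 |Sf1
#5 |I3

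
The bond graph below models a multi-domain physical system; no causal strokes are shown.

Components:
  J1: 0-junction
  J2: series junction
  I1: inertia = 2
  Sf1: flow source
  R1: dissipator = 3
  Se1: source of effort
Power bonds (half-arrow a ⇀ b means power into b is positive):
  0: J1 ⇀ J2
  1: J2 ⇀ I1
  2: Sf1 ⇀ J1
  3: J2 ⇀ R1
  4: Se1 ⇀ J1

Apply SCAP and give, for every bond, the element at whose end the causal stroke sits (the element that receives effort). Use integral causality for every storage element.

#0 stroke at J2
#1 stroke at I1
#2 stroke at Sf1
#3 stroke at J2
#4 stroke at J1

b2 stroke at Sf1  (Sf1 (Sf) sets flow on bond)
b4 stroke at J1  (source Se1 imposes e)
b0 stroke at J2  (0-jn J1 has e-setter on 4)
b1 stroke at I1  (I1 integral (f out))
b3 stroke at J2  (1-jn J2 has f-setter on 1)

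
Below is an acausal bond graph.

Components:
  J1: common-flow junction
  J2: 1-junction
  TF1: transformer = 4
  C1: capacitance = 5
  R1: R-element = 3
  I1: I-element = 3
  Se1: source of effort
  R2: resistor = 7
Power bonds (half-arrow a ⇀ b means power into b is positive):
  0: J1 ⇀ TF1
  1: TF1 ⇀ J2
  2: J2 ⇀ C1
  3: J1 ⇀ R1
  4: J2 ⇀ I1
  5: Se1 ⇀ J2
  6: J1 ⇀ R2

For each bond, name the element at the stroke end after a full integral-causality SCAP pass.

bond 0 stroke at TF1
bond 1 stroke at J2
bond 2 stroke at J2
bond 3 stroke at J1
bond 4 stroke at I1
bond 5 stroke at J2
bond 6 stroke at J1

β5 →J2  (source Se1 imposes e)
β2 →J2  (C1 integral (e out))
β4 →I1  (I1 outputs flow p/I1)
β1 →J2  (1-jn J2 has f-setter on 4)
β0 →TF1  (TF TF1: opposite of bond 1)
β3 →J1  (1-jn J1 has f-setter on 0)
β6 →J1  (J1 flow already set via bond 0)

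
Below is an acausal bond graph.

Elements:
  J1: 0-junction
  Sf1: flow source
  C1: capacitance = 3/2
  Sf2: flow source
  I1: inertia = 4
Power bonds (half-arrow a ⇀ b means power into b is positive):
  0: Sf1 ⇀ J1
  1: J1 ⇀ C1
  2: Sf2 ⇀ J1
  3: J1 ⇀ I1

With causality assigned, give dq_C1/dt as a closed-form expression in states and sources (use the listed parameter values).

#0 |Sf1  (Sf1 fixes flow; stroke at Sf1)
#2 |Sf2  (Sf2 (Sf) sets flow on bond)
#1 |J1  (C1 outputs effort q/C1)
#3 |I1  (J1: bond 1 brought effort, rest push out)

dq_C1/dt = F_Sf1 + F_Sf2 - p_I1/4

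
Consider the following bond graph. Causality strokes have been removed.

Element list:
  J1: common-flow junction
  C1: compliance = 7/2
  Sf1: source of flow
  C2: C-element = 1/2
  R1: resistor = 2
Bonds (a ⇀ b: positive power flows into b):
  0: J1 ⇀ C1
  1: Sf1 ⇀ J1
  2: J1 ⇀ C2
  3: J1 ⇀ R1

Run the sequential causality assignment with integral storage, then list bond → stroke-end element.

#1 stroke at Sf1  (source Sf1 imposes f)
#0 stroke at J1  (J1: bond 1 brought flow, rest push out)
#2 stroke at J1  (1-jn J1 has f-setter on 1)
#3 stroke at J1  (common-f at J1 fixed by 1)

β0 →J1
β1 →Sf1
β2 →J1
β3 →J1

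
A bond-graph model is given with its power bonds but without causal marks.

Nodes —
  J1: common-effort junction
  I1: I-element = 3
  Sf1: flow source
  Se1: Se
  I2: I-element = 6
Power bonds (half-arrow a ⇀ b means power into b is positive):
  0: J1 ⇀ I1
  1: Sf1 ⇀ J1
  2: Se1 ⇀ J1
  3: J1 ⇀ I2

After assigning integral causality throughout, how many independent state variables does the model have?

2  (I1, I2 all integral)

b1 stroke at Sf1  (Sf1 (Sf) sets flow on bond)
b2 stroke at J1  (source Se1 imposes e)
b0 stroke at I1  (J1: bond 2 brought effort, rest push out)
b3 stroke at I2  (0-jn J1 has e-setter on 2)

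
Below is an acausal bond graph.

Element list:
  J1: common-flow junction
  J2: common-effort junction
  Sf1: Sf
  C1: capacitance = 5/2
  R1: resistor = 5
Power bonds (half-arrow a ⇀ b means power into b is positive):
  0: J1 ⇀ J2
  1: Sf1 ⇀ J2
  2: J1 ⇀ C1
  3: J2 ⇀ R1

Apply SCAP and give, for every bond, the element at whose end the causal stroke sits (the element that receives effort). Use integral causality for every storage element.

b0 →J2
b1 →Sf1
b2 →J1
b3 →R1

bond 1 |Sf1  (source Sf1 imposes f)
bond 2 |J1  (prefer integral on C1)
bond 0 |J2  (only one flow-in slot at J1)
bond 3 |R1  (0-jn J2 has e-setter on 0)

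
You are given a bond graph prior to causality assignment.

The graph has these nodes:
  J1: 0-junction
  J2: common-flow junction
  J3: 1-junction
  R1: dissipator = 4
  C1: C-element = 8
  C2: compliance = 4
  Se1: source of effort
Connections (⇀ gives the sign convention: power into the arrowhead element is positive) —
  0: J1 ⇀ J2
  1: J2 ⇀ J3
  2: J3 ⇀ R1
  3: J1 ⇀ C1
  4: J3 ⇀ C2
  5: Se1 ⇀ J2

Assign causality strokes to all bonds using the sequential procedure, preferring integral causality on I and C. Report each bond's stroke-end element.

bond 0 stroke→J2
bond 1 stroke→J3
bond 2 stroke→R1
bond 3 stroke→J1
bond 4 stroke→J3
bond 5 stroke→J2

bond 5 stroke at J2  (Se1 fixes effort; stroke away)
bond 3 stroke at J1  (C1: C, integral causality)
bond 0 stroke at J2  (0-jn J1 has e-setter on 3)
bond 1 stroke at J3  (closing 1-jn rule on J2)
bond 4 stroke at J3  (prefer integral on C2)
bond 2 stroke at R1  (closing 1-jn rule on J3)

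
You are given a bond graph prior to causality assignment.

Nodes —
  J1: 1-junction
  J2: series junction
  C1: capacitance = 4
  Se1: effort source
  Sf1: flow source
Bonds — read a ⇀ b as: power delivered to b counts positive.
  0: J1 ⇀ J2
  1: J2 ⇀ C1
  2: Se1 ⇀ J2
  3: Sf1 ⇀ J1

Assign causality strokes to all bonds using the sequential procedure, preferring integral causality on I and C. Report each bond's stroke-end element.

b0 →J1
b1 →J2
b2 →J2
b3 →Sf1

#2 |J2  (Se1: effort source, stroke at far end)
#3 |Sf1  (Sf1 fixes flow; stroke at Sf1)
#0 |J1  (1-jn J1 has f-setter on 3)
#1 |J2  (1-jn J2 has f-setter on 0)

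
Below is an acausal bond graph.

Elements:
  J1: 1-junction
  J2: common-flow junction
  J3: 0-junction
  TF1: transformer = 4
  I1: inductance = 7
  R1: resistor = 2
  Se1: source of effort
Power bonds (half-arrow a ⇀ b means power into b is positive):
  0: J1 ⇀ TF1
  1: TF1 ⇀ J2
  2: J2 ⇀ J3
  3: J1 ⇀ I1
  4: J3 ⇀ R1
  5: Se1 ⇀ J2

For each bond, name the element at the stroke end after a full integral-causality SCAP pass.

β5 |J2  (Se1 (Se) sets effort on bond)
β3 |I1  (I1 outputs flow p/I1)
β0 |J1  (common-f at J1 fixed by 3)
β1 |TF1  (TF1 one-in-one-out from 0)
β2 |J2  (common-f at J2 fixed by 1)
β4 |J3  (J3 needs exactly one e-in)

#0 stroke at J1
#1 stroke at TF1
#2 stroke at J2
#3 stroke at I1
#4 stroke at J3
#5 stroke at J2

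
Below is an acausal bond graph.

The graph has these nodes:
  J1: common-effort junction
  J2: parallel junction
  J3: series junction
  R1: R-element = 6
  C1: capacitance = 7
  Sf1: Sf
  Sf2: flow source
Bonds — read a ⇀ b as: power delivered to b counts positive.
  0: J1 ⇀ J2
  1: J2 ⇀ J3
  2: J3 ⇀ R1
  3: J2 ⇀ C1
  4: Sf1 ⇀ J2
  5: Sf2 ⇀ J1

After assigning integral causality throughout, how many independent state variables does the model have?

1  (C1 all integral)

bond 4 |Sf1  (source Sf1 imposes f)
bond 5 |Sf2  (Sf2 (Sf) sets flow on bond)
bond 0 |J1  (only one effort-in slot at J1)
bond 3 |J2  (C1: C, integral causality)
bond 1 |J3  (J2 effort already set via bond 3)
bond 2 |R1  (J3 needs exactly one f-in)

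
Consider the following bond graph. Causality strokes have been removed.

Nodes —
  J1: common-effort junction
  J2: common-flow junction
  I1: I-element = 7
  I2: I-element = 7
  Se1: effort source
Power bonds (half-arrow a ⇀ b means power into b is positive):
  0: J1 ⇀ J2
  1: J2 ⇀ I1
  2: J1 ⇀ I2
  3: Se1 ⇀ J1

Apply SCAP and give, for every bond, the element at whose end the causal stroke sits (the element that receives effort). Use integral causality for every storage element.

β3 stroke at J1  (Se1 fixes effort; stroke away)
β0 stroke at J2  (J1: bond 3 brought effort, rest push out)
β2 stroke at I2  (0-jn J1 has e-setter on 3)
β1 stroke at I1  (J2 needs exactly one f-in)

bond 0 stroke→J2
bond 1 stroke→I1
bond 2 stroke→I2
bond 3 stroke→J1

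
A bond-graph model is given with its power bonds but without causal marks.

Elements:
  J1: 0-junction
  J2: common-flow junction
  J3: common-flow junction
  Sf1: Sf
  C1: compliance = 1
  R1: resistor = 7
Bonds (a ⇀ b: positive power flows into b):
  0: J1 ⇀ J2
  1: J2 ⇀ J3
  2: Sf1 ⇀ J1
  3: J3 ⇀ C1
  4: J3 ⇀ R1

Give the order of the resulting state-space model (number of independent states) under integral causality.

#2 →Sf1  (source Sf1 imposes f)
#0 →J1  (J1 needs exactly one e-in)
#1 →J2  (J2 flow already set via bond 0)
#3 →J3  (J3 flow already set via bond 1)
#4 →J3  (J3 flow already set via bond 1)

1  (C1 all integral)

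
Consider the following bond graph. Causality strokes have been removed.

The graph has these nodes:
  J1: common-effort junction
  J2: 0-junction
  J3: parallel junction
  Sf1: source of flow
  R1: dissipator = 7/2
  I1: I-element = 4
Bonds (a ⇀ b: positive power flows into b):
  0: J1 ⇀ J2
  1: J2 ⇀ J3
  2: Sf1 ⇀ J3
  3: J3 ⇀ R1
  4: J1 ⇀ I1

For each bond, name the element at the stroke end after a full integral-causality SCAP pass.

#2 stroke→Sf1  (Sf1 fixes flow; stroke at Sf1)
#4 stroke→I1  (I1: I, integral causality)
#0 stroke→J1  (only one effort-in slot at J1)
#1 stroke→J2  (closing 0-jn rule on J2)
#3 stroke→J3  (closing 0-jn rule on J3)

b0 stroke at J1
b1 stroke at J2
b2 stroke at Sf1
b3 stroke at J3
b4 stroke at I1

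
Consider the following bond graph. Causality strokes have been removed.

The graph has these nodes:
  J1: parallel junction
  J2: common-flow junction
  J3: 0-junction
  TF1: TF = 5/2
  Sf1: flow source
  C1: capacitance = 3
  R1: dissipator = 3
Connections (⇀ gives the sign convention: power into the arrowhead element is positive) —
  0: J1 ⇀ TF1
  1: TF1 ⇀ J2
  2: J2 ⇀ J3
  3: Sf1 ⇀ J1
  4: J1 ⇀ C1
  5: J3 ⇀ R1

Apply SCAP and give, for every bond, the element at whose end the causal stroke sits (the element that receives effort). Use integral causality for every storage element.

β0 |TF1
β1 |J2
β2 |J3
β3 |Sf1
β4 |J1
β5 |R1

b3 stroke at Sf1  (source Sf1 imposes f)
b4 stroke at J1  (C1: C, integral causality)
b0 stroke at TF1  (0-jn J1 has e-setter on 4)
b1 stroke at J2  (through TF1, causality passes straight; one stroke at TF1)
b2 stroke at J3  (J2: last free bond brings flow in)
b5 stroke at R1  (J3: bond 2 brought effort, rest push out)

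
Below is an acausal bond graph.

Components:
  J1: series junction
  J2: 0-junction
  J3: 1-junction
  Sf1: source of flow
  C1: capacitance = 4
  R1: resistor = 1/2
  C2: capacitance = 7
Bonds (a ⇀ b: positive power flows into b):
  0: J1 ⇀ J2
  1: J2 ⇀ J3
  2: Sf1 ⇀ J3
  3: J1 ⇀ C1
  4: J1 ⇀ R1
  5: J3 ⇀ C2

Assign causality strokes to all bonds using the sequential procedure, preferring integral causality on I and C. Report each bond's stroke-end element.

b0 →J2
b1 →J3
b2 →Sf1
b3 →J1
b4 →J1
b5 →J3

#2 stroke at Sf1  (Sf1: flow source, stroke at near end)
#1 stroke at J3  (J3: bond 2 brought flow, rest push out)
#5 stroke at J3  (common-f at J3 fixed by 2)
#0 stroke at J2  (J2: last free bond brings effort in)
#3 stroke at J1  (J1 flow already set via bond 0)
#4 stroke at J1  (1-jn J1 has f-setter on 0)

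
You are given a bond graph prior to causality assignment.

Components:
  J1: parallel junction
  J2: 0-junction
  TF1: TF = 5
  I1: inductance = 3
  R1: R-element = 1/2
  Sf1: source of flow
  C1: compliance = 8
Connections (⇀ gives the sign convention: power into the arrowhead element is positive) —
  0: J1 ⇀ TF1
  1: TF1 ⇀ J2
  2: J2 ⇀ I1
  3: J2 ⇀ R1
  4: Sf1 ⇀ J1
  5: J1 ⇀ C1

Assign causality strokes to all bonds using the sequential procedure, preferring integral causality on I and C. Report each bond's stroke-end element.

b4 stroke at Sf1  (source Sf1 imposes f)
b2 stroke at I1  (I1 integral (f out))
b5 stroke at J1  (prefer integral on C1)
b0 stroke at TF1  (common-e at J1 fixed by 5)
b1 stroke at J2  (TF1 one-in-one-out from 0)
b3 stroke at R1  (0-jn J2 has e-setter on 1)

b0 →TF1
b1 →J2
b2 →I1
b3 →R1
b4 →Sf1
b5 →J1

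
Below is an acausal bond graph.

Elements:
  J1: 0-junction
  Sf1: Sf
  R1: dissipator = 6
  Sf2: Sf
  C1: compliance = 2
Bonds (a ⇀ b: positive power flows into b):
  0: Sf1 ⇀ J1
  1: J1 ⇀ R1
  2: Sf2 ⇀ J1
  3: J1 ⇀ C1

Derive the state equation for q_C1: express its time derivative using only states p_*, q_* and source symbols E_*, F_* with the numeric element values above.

bond 0 →Sf1  (Sf1: flow source, stroke at near end)
bond 2 →Sf2  (Sf2 (Sf) sets flow on bond)
bond 3 →J1  (C1 integral (e out))
bond 1 →R1  (J1: bond 3 brought effort, rest push out)

dq_C1/dt = F_Sf1 + F_Sf2 - q_C1/12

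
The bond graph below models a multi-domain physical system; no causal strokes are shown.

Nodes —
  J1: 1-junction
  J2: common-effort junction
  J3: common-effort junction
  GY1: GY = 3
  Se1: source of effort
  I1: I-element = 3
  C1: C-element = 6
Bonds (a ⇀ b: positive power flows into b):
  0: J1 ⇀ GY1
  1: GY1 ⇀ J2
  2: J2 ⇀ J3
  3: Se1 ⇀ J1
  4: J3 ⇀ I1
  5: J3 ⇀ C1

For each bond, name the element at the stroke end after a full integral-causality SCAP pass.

b3 stroke→J1  (Se1 (Se) sets effort on bond)
b0 stroke→GY1  (closing 1-jn rule on J1)
b1 stroke→GY1  (GY1 both-in/both-out from 0)
b2 stroke→J2  (closing 0-jn rule on J2)
b4 stroke→I1  (prefer integral on I1)
b5 stroke→J3  (closing 0-jn rule on J3)

bond 0 →GY1
bond 1 →GY1
bond 2 →J2
bond 3 →J1
bond 4 →I1
bond 5 →J3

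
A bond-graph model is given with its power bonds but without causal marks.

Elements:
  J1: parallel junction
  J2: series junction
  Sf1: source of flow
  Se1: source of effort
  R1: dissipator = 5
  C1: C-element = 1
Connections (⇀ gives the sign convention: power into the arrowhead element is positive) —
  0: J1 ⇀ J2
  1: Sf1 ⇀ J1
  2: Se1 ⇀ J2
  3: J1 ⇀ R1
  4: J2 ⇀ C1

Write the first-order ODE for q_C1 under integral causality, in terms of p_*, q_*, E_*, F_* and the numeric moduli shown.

dq_C1/dt = E_Se1/5 + F_Sf1 - q_C1/5

#1 stroke→Sf1  (Sf1 fixes flow; stroke at Sf1)
#2 stroke→J2  (source Se1 imposes e)
#4 stroke→J2  (C1 integral (e out))
#0 stroke→J1  (only one flow-in slot at J2)
#3 stroke→R1  (0-jn J1 has e-setter on 0)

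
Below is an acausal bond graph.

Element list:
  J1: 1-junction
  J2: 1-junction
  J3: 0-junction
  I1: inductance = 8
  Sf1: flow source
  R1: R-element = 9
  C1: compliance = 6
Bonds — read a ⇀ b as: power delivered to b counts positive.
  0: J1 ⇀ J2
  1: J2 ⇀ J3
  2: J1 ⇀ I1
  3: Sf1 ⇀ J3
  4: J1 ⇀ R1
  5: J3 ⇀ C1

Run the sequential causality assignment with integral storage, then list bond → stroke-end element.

bond 0 stroke→J1
bond 1 stroke→J2
bond 2 stroke→I1
bond 3 stroke→Sf1
bond 4 stroke→J1
bond 5 stroke→J3

bond 3 stroke→Sf1  (Sf1 (Sf) sets flow on bond)
bond 2 stroke→I1  (I1 integral (f out))
bond 0 stroke→J1  (common-f at J1 fixed by 2)
bond 4 stroke→J1  (J1 flow already set via bond 2)
bond 1 stroke→J2  (common-f at J2 fixed by 0)
bond 5 stroke→J3  (only one effort-in slot at J3)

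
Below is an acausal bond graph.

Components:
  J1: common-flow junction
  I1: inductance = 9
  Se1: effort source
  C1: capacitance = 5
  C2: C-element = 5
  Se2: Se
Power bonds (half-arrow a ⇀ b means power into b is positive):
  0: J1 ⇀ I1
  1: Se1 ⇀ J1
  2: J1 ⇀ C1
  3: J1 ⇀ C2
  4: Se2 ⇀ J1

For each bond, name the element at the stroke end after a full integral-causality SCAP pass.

β1 stroke at J1  (Se1 (Se) sets effort on bond)
β4 stroke at J1  (source Se2 imposes e)
β0 stroke at I1  (I1 outputs flow p/I1)
β2 stroke at J1  (J1: bond 0 brought flow, rest push out)
β3 stroke at J1  (J1: bond 0 brought flow, rest push out)

b0 →I1
b1 →J1
b2 →J1
b3 →J1
b4 →J1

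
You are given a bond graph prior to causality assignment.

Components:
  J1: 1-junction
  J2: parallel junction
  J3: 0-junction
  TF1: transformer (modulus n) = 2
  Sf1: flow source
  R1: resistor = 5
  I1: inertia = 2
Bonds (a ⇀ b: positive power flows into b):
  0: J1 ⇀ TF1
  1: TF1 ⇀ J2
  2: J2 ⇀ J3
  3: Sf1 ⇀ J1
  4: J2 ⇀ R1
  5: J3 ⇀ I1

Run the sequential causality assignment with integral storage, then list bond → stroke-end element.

b3 stroke→Sf1  (Sf1 (Sf) sets flow on bond)
b0 stroke→J1  (J1: bond 3 brought flow, rest push out)
b1 stroke→TF1  (TF1 one-in-one-out from 0)
b5 stroke→I1  (I1 outputs flow p/I1)
b2 stroke→J3  (J3 needs exactly one e-in)
b4 stroke→J2  (J2: last free bond brings effort in)

b0 stroke at J1
b1 stroke at TF1
b2 stroke at J3
b3 stroke at Sf1
b4 stroke at J2
b5 stroke at I1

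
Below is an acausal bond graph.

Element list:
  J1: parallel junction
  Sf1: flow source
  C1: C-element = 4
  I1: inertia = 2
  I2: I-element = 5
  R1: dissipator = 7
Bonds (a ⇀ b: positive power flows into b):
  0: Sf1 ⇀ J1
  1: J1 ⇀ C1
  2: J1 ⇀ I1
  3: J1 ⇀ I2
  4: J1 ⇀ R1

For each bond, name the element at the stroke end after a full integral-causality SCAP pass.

b0 stroke→Sf1  (Sf1: flow source, stroke at near end)
b1 stroke→J1  (prefer integral on C1)
b2 stroke→I1  (0-jn J1 has e-setter on 1)
b3 stroke→I2  (J1: bond 1 brought effort, rest push out)
b4 stroke→R1  (0-jn J1 has e-setter on 1)

b0 →Sf1
b1 →J1
b2 →I1
b3 →I2
b4 →R1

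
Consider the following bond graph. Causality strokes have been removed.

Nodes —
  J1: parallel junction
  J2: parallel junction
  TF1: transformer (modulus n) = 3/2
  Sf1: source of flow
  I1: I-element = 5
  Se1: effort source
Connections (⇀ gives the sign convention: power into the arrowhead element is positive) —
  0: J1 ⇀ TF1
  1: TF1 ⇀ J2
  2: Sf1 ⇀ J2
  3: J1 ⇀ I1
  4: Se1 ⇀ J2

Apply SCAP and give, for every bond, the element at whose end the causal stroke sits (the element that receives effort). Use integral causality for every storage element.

b2 →Sf1  (Sf1 fixes flow; stroke at Sf1)
b4 →J2  (Se1: effort source, stroke at far end)
b1 →TF1  (common-e at J2 fixed by 4)
b0 →J1  (TF1: transformer flips bond 1)
b3 →I1  (J1: bond 0 brought effort, rest push out)

#0 stroke at J1
#1 stroke at TF1
#2 stroke at Sf1
#3 stroke at I1
#4 stroke at J2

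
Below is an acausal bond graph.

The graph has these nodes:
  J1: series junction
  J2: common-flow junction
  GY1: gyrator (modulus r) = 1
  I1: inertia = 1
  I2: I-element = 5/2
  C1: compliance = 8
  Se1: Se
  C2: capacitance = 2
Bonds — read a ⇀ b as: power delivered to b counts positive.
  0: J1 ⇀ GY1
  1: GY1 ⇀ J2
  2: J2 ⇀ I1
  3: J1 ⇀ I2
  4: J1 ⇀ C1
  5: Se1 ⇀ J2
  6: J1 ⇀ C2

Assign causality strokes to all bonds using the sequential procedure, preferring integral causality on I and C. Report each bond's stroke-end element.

bond 5 stroke→J2  (Se1: effort source, stroke at far end)
bond 2 stroke→I1  (I1 outputs flow p/I1)
bond 1 stroke→J2  (1-jn J2 has f-setter on 2)
bond 0 stroke→J1  (GY GY1: same side as bond 1)
bond 3 stroke→I2  (I2 outputs flow p/I2)
bond 4 stroke→J1  (J1: bond 3 brought flow, rest push out)
bond 6 stroke→J1  (1-jn J1 has f-setter on 3)

b0 |J1
b1 |J2
b2 |I1
b3 |I2
b4 |J1
b5 |J2
b6 |J1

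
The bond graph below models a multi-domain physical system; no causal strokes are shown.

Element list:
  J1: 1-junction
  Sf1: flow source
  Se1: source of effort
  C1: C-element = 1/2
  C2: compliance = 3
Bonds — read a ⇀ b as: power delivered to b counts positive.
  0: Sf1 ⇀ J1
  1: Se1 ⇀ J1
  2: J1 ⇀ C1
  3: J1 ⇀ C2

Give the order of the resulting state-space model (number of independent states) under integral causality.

2  (C1, C2 all integral)

β0 |Sf1  (Sf1 fixes flow; stroke at Sf1)
β1 |J1  (Se1 fixes effort; stroke away)
β2 |J1  (common-f at J1 fixed by 0)
β3 |J1  (common-f at J1 fixed by 0)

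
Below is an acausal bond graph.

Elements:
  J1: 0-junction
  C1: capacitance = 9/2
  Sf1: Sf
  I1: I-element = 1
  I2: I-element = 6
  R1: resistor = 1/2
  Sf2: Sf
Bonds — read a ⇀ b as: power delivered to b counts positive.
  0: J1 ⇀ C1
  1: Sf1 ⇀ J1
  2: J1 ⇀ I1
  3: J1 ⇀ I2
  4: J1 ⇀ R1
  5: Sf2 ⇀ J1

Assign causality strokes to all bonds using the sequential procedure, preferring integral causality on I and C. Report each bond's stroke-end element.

b1 →Sf1  (source Sf1 imposes f)
b5 →Sf2  (Sf2 (Sf) sets flow on bond)
b0 →J1  (C1 integral (e out))
b2 →I1  (0-jn J1 has e-setter on 0)
b3 →I2  (J1 effort already set via bond 0)
b4 →R1  (J1 effort already set via bond 0)

β0 →J1
β1 →Sf1
β2 →I1
β3 →I2
β4 →R1
β5 →Sf2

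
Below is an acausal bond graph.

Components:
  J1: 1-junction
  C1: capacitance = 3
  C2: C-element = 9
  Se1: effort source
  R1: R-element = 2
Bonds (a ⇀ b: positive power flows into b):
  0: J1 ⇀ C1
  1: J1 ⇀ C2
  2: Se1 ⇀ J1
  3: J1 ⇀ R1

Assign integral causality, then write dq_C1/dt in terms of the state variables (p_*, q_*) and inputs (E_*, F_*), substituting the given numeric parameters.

bond 2 →J1  (Se1 fixes effort; stroke away)
bond 0 →J1  (prefer integral on C1)
bond 1 →J1  (C2 outputs effort q/C2)
bond 3 →R1  (only one flow-in slot at J1)

dq_C1/dt = E_Se1/2 - q_C1/6 - q_C2/18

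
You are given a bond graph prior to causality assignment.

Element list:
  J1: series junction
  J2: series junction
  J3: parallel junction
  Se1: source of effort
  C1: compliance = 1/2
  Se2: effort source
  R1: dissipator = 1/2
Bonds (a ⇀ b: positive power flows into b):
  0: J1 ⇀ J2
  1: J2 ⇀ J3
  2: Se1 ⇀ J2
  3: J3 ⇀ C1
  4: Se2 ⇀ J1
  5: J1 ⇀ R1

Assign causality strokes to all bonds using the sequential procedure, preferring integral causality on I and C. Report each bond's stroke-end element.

b0 stroke→J1
b1 stroke→J2
b2 stroke→J2
b3 stroke→J3
b4 stroke→J1
b5 stroke→R1

#2 stroke→J2  (Se1: effort source, stroke at far end)
#4 stroke→J1  (Se2 (Se) sets effort on bond)
#3 stroke→J3  (C1 outputs effort q/C1)
#1 stroke→J2  (0-jn J3 has e-setter on 3)
#0 stroke→J1  (J2 needs exactly one f-in)
#5 stroke→R1  (only one flow-in slot at J1)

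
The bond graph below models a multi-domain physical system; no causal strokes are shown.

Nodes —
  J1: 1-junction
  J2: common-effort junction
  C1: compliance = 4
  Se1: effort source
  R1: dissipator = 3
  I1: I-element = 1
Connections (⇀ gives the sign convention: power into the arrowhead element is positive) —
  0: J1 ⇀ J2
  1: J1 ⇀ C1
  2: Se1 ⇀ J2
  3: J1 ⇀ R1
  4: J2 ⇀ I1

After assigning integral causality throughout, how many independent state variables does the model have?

2  (C1, I1 all integral)

#2 |J2  (source Se1 imposes e)
#0 |J1  (J2: bond 2 brought effort, rest push out)
#4 |I1  (J2 effort already set via bond 2)
#1 |J1  (C1 integral (e out))
#3 |R1  (closing 1-jn rule on J1)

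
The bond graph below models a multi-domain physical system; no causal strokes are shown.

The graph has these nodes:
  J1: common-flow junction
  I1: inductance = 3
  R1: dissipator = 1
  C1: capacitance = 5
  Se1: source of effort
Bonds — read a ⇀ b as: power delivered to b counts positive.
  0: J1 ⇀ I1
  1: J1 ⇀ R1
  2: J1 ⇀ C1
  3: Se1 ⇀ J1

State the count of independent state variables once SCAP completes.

#3 stroke at J1  (source Se1 imposes e)
#0 stroke at I1  (I1: I, integral causality)
#1 stroke at J1  (J1 flow already set via bond 0)
#2 stroke at J1  (J1: bond 0 brought flow, rest push out)

2  (C1, I1 all integral)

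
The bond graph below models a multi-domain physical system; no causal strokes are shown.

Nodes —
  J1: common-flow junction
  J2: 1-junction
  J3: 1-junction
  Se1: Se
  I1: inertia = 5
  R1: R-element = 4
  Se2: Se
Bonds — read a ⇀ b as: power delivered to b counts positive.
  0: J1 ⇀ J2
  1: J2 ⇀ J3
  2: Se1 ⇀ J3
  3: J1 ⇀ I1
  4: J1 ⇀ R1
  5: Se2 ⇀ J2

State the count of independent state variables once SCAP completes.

bond 2 →J3  (source Se1 imposes e)
bond 5 →J2  (Se2 fixes effort; stroke away)
bond 1 →J2  (only one flow-in slot at J3)
bond 0 →J1  (closing 1-jn rule on J2)
bond 3 →I1  (I1 outputs flow p/I1)
bond 4 →J1  (1-jn J1 has f-setter on 3)

1  (I1 all integral)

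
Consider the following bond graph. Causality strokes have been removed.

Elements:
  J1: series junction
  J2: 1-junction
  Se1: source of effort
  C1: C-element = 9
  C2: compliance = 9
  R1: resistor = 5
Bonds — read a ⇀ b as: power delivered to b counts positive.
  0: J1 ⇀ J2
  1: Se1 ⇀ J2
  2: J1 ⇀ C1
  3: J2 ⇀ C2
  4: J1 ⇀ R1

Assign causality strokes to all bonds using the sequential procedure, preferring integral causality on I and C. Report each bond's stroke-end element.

β0 stroke at J1
β1 stroke at J2
β2 stroke at J1
β3 stroke at J2
β4 stroke at R1

β1 stroke at J2  (Se1 (Se) sets effort on bond)
β2 stroke at J1  (prefer integral on C1)
β3 stroke at J2  (prefer integral on C2)
β0 stroke at J1  (J2 needs exactly one f-in)
β4 stroke at R1  (J1: last free bond brings flow in)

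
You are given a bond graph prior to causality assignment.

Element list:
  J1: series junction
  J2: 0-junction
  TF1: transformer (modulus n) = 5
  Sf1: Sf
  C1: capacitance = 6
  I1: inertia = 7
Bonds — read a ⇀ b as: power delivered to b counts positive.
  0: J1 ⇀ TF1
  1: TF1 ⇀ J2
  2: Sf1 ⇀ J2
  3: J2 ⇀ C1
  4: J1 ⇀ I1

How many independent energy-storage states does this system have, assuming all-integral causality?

2  (C1, I1 all integral)

bond 2 stroke→Sf1  (Sf1 fixes flow; stroke at Sf1)
bond 3 stroke→J2  (C1: C, integral causality)
bond 1 stroke→TF1  (common-e at J2 fixed by 3)
bond 0 stroke→J1  (through TF1, causality passes straight; one stroke at TF1)
bond 4 stroke→I1  (J1 needs exactly one f-in)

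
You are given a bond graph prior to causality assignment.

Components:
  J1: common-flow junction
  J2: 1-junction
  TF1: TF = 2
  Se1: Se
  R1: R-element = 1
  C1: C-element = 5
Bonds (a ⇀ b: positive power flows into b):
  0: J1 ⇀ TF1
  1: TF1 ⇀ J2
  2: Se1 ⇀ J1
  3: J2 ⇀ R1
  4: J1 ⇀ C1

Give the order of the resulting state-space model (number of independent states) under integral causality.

1  (C1 all integral)

b2 |J1  (Se1: effort source, stroke at far end)
b4 |J1  (prefer integral on C1)
b0 |TF1  (J1: last free bond brings flow in)
b1 |J2  (TF1 one-in-one-out from 0)
b3 |R1  (J2 needs exactly one f-in)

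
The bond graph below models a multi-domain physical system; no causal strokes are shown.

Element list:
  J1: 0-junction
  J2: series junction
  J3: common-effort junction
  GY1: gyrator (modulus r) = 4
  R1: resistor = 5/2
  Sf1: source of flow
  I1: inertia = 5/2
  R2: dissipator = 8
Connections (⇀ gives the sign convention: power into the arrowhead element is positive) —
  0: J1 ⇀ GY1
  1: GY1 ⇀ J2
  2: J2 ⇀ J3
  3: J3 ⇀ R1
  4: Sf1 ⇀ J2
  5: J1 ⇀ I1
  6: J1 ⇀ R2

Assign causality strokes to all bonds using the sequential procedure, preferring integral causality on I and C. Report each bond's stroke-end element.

b0 stroke at J1
b1 stroke at J2
b2 stroke at J2
b3 stroke at J3
b4 stroke at Sf1
b5 stroke at I1
b6 stroke at R2

#4 →Sf1  (Sf1: flow source, stroke at near end)
#1 →J2  (common-f at J2 fixed by 4)
#2 →J2  (J2 flow already set via bond 4)
#3 →J3  (closing 0-jn rule on J3)
#0 →J1  (GY GY1: same side as bond 1)
#5 →I1  (J1: bond 0 brought effort, rest push out)
#6 →R2  (common-e at J1 fixed by 0)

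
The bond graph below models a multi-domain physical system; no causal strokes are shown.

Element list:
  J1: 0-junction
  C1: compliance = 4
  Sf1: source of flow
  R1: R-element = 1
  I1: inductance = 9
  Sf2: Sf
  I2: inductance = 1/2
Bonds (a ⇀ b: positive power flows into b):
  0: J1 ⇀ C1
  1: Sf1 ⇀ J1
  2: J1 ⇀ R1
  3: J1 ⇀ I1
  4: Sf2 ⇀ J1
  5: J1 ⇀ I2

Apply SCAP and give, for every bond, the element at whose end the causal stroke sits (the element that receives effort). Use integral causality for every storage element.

b1 →Sf1  (Sf1 (Sf) sets flow on bond)
b4 →Sf2  (Sf2 (Sf) sets flow on bond)
b0 →J1  (prefer integral on C1)
b2 →R1  (J1 effort already set via bond 0)
b3 →I1  (J1 effort already set via bond 0)
b5 →I2  (common-e at J1 fixed by 0)

#0 stroke at J1
#1 stroke at Sf1
#2 stroke at R1
#3 stroke at I1
#4 stroke at Sf2
#5 stroke at I2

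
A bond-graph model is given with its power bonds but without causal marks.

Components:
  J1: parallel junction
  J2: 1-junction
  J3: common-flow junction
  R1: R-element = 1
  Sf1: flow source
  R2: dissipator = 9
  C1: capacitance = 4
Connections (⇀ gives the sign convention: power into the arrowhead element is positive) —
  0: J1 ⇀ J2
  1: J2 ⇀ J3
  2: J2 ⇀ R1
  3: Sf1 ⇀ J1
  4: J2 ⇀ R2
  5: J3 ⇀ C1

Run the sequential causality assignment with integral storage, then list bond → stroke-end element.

β0 stroke at J1
β1 stroke at J2
β2 stroke at J2
β3 stroke at Sf1
β4 stroke at J2
β5 stroke at J3

β3 stroke→Sf1  (Sf1 fixes flow; stroke at Sf1)
β0 stroke→J1  (only one effort-in slot at J1)
β1 stroke→J2  (J2: bond 0 brought flow, rest push out)
β2 stroke→J2  (J2 flow already set via bond 0)
β4 stroke→J2  (1-jn J2 has f-setter on 0)
β5 stroke→J3  (common-f at J3 fixed by 1)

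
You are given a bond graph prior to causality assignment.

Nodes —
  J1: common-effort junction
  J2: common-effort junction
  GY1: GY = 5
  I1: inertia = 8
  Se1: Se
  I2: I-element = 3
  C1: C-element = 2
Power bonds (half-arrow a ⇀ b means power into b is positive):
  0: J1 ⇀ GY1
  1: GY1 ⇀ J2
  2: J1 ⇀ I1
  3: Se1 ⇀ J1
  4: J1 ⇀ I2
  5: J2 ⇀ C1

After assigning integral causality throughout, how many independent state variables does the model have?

bond 3 stroke→J1  (Se1: effort source, stroke at far end)
bond 0 stroke→GY1  (0-jn J1 has e-setter on 3)
bond 2 stroke→I1  (0-jn J1 has e-setter on 3)
bond 4 stroke→I2  (common-e at J1 fixed by 3)
bond 1 stroke→GY1  (GY1 both-in/both-out from 0)
bond 5 stroke→J2  (J2: last free bond brings effort in)

3  (C1, I1, I2 all integral)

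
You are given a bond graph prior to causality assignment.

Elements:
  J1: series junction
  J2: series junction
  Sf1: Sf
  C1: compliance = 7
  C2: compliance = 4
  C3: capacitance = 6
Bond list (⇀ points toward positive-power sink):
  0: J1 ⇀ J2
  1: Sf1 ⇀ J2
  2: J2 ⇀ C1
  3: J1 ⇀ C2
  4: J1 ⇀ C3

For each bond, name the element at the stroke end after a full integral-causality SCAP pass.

b0 stroke→J2
b1 stroke→Sf1
b2 stroke→J2
b3 stroke→J1
b4 stroke→J1

β1 |Sf1  (Sf1 fixes flow; stroke at Sf1)
β0 |J2  (1-jn J2 has f-setter on 1)
β2 |J2  (common-f at J2 fixed by 1)
β3 |J1  (1-jn J1 has f-setter on 0)
β4 |J1  (J1: bond 0 brought flow, rest push out)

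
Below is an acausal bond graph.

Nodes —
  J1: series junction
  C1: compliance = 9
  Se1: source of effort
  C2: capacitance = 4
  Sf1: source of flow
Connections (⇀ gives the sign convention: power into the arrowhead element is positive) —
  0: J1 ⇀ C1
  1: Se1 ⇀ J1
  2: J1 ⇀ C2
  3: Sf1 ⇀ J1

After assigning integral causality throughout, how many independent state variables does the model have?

#1 stroke→J1  (Se1 (Se) sets effort on bond)
#3 stroke→Sf1  (source Sf1 imposes f)
#0 stroke→J1  (1-jn J1 has f-setter on 3)
#2 stroke→J1  (J1 flow already set via bond 3)

2  (C1, C2 all integral)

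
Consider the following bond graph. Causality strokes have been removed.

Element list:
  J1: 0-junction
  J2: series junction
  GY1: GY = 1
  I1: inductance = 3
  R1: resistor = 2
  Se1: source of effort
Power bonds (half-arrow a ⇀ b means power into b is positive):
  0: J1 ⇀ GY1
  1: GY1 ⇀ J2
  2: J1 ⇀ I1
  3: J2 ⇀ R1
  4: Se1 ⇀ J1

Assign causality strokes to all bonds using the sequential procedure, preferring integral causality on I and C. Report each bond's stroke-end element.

#4 |J1  (Se1 (Se) sets effort on bond)
#0 |GY1  (J1 effort already set via bond 4)
#2 |I1  (J1: bond 4 brought effort, rest push out)
#1 |GY1  (GY GY1: same side as bond 0)
#3 |J2  (J2: bond 1 brought flow, rest push out)

#0 →GY1
#1 →GY1
#2 →I1
#3 →J2
#4 →J1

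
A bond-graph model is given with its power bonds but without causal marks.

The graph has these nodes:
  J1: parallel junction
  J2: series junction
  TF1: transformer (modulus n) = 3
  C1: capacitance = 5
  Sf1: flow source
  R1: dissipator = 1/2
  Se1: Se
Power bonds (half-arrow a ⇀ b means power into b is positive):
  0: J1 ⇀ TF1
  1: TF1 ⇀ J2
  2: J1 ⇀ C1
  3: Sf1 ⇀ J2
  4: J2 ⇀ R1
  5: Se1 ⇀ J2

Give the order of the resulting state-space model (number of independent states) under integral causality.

1  (C1 all integral)

#3 |Sf1  (Sf1: flow source, stroke at near end)
#5 |J2  (source Se1 imposes e)
#1 |J2  (1-jn J2 has f-setter on 3)
#4 |J2  (J2: bond 3 brought flow, rest push out)
#0 |TF1  (TF1 one-in-one-out from 1)
#2 |J1  (J1: last free bond brings effort in)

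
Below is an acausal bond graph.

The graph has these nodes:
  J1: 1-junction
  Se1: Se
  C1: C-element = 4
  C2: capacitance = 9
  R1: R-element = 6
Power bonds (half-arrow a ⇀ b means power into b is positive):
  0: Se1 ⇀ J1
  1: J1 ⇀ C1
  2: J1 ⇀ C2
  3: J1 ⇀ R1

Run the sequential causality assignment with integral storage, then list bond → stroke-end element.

b0 →J1
b1 →J1
b2 →J1
b3 →R1

β0 stroke→J1  (Se1: effort source, stroke at far end)
β1 stroke→J1  (prefer integral on C1)
β2 stroke→J1  (C2 outputs effort q/C2)
β3 stroke→R1  (J1: last free bond brings flow in)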